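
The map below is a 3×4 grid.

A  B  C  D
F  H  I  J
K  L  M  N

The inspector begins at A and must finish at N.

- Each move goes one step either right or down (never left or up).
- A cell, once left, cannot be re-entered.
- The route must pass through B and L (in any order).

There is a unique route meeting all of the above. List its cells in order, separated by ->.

A -> B -> H -> L -> M -> N

Moves only go right or down, so the column and row indices never decrease.
Route from A: right 1 to B, down 2 to L, right 2 to N — 5 moves in all.
Check: all required cells visited.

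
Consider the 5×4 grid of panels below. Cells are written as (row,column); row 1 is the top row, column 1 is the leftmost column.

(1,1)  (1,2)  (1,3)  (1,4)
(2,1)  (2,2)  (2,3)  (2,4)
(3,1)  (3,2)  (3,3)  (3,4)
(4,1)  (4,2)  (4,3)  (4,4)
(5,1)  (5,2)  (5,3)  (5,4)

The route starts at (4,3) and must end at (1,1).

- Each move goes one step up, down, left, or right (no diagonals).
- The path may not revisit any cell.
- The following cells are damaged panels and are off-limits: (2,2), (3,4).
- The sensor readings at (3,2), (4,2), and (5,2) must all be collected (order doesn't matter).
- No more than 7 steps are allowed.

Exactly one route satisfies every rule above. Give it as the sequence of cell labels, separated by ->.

The 7-move cap with required stops at (3,2), (4,2), (5,2) leaves no slack for detours.
Route from (4,3): down 1 to (5,3), left 1 to (5,2), up 2 to (3,2), left 1 to (3,1), up 2 to (1,1) — 7 moves in all.
Check: all required cells visited; 7 ≤ 7 moves.

(4,3) -> (5,3) -> (5,2) -> (4,2) -> (3,2) -> (3,1) -> (2,1) -> (1,1)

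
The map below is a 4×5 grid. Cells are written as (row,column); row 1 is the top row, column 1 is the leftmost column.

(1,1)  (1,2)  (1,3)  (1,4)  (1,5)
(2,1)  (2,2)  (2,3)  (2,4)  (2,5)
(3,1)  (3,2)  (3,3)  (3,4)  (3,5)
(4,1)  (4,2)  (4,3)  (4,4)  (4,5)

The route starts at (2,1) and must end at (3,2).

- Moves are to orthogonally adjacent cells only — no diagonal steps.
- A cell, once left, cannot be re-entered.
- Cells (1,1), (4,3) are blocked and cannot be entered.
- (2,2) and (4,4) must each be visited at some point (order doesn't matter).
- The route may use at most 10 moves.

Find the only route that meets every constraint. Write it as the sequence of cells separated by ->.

Any route must reach (2,2) and (4,4) and still end at (3,2) within 10 moves, so the order of the required stops is forced.
Route from (2,1): 4× right (reaching (2,5)), 2× down (reaching (4,5)), left to (4,4), up to (3,4), 2× left (reaching (3,2)) — 10 moves in all.
Check: all required cells visited; 10 ≤ 10 moves.

(2,1) -> (2,2) -> (2,3) -> (2,4) -> (2,5) -> (3,5) -> (4,5) -> (4,4) -> (3,4) -> (3,3) -> (3,2)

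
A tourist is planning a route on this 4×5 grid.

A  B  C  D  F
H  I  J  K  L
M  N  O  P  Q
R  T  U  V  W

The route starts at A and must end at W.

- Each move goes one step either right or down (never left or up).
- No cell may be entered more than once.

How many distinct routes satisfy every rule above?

A right/down-only route from A to W makes exactly 3 down-moves and 4 right-moves in some order.
With no other constraints that would be C(7,3) = 35 routes.
That gives 35 routes.

35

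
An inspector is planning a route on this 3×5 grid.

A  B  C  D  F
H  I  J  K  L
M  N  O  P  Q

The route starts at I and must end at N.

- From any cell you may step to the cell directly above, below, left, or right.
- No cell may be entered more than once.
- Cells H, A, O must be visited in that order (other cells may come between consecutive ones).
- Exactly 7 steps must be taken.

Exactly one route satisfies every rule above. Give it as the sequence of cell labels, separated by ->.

I -> H -> A -> B -> C -> J -> O -> N

The waypoints must appear in the order H, A, O, with no cell reused.
Route from I: left 1 to H, up 1 to A, right 2 to C, down 2 to O, left 1 to N — 7 moves in all.
Check: order respected (H at step 1, A at step 2, O at step 6); 7 moves as required.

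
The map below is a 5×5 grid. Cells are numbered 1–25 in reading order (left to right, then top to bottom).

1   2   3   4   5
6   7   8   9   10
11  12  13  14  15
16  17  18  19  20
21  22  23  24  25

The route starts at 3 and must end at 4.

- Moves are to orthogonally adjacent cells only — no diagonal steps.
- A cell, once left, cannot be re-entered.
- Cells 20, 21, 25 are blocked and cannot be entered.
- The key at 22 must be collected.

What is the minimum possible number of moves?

11

Any route passes through 22 somewhere between 3 and 4. Summing Manhattan distances along the two legs (3 → 22 → 4) gives a lower bound of 5 + 6 = 11 moves.
A route of 11 moves achieves this: 3 → 8 → 13 → 18 → 17 → 22 → 23 → 24 → 19 → 14 → 9 → 4.
Since 11 matches the lower bound, it is optimal.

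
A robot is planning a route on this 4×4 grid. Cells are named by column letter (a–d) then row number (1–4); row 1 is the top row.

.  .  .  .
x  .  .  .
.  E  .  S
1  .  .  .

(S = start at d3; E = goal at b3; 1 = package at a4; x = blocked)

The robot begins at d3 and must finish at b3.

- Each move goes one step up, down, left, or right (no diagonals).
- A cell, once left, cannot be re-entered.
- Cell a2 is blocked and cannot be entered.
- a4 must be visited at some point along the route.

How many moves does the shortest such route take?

6

Any route passes through a4 somewhere between d3 and b3. Summing Manhattan distances along the two legs (d3 → a4 → b3) gives a lower bound of 4 + 2 = 6 moves.
A route of 6 moves achieves this: d3 → d4 → c4 → b4 → a4 → a3 → b3.
Since 6 matches the lower bound, it is optimal.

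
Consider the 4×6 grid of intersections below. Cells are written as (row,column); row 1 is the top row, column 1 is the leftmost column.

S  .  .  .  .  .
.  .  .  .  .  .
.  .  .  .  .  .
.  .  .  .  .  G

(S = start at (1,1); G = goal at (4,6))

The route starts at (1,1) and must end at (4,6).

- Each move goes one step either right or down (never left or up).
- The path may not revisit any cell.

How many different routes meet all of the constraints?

A right/down-only route from (1,1) to (4,6) makes exactly 3 down-moves and 5 right-moves in some order.
With no other constraints that would be C(8,3) = 56 routes.
That gives 56 routes.

56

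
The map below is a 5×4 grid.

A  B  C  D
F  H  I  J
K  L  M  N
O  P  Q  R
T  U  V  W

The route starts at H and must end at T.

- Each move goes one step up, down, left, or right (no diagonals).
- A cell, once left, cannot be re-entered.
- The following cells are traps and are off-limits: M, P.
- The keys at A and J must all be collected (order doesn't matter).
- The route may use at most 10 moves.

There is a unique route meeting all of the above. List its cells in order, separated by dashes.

H - I - J - D - C - B - A - F - K - O - T

Any route must reach A and J and still end at T within 10 moves, so the order of the required stops is forced.
Route from H: right 2 to J, up 1 to D, left 3 to A, down 4 to T — 10 moves in all.
Check: all required cells visited; 10 ≤ 10 moves.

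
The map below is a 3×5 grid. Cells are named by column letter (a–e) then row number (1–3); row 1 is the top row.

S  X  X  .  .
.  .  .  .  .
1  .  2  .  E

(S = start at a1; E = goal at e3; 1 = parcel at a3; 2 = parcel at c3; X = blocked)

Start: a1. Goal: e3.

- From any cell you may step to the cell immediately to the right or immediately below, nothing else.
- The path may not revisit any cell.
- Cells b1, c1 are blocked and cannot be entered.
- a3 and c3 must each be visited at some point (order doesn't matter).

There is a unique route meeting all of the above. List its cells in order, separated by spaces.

a1 a2 a3 b3 c3 d3 e3

Moves only go right or down, so the column and row indices never decrease.
Route from a1: down 2 to a3, right 4 to e3 — 6 moves in all.
Check: all required cells visited.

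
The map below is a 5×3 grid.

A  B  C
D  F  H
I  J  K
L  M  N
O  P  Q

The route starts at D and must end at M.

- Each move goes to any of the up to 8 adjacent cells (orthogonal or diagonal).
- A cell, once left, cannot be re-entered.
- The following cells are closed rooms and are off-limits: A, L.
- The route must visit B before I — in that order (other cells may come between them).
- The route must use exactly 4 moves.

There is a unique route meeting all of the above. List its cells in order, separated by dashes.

The waypoints must appear in the order B, I, with no cell reused.
Route from D: up-right to B, down to F, down-left to I, down-right to M — 4 moves in all.
Check: order respected (B at step 1, I at step 3); 4 moves as required.

D - B - F - I - M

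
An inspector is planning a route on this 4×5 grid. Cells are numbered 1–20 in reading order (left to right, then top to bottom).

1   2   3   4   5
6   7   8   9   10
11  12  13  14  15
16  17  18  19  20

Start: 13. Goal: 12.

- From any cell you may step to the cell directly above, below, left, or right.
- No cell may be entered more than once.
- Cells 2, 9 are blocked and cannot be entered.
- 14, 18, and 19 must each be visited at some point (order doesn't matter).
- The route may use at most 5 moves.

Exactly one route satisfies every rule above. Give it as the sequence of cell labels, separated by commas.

Any route must reach 14, 18, and 19 and still end at 12 within 5 moves, so the order of the required stops is forced.
Route from 13: right 1 to 14, down 1 to 19, left 2 to 17, up 1 to 12 — 5 moves in all.
Check: all required cells visited; 5 ≤ 5 moves.

13, 14, 19, 18, 17, 12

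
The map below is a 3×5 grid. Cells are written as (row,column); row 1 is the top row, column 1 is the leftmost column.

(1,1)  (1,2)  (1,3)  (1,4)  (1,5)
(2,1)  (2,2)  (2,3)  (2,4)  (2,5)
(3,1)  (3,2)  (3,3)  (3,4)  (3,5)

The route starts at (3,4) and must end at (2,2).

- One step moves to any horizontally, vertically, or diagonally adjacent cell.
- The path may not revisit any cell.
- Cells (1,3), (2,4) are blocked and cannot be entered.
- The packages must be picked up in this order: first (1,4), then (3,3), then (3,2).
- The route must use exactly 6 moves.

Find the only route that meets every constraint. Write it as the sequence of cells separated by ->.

The waypoints must appear in the order (1,4), (3,3), (3,2), with no cell reused.
Route from (3,4): up-right to (2,5), up-left to (1,4), down-left to (2,3), down to (3,3), left to (3,2), up to (2,2) — 6 moves in all.
Check: order respected ((1,4) at step 2, (3,3) at step 4, (3,2) at step 5); 6 moves as required.

(3,4) -> (2,5) -> (1,4) -> (2,3) -> (3,3) -> (3,2) -> (2,2)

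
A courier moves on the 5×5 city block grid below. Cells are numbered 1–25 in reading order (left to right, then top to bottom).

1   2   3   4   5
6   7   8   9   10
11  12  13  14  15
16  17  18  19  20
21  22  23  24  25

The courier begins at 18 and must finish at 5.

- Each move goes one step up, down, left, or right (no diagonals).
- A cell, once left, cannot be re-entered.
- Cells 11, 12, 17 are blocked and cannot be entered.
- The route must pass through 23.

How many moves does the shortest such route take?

7

Any route passes through 23 somewhere between 18 and 5. Summing Manhattan distances along the two legs (18 → 23 → 5) gives a lower bound of 1 + 6 = 7 moves.
A route of 7 moves achieves this: 18 → 23 → 24 → 19 → 14 → 9 → 4 → 5.
Since 7 matches the lower bound, it is optimal.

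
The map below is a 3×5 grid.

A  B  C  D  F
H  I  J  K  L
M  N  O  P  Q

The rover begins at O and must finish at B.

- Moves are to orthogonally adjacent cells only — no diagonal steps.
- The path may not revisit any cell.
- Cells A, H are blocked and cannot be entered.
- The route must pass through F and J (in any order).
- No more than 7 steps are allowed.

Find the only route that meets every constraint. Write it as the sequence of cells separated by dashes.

O - J - K - L - F - D - C - B

The budget equals the shortest possible length, so every move has to be on a shortest route through the required cells.
Route from O: up 1 to J, right 2 to L, up 1 to F, left 3 to B — 7 moves in all.
Check: all required cells visited; 7 ≤ 7 moves.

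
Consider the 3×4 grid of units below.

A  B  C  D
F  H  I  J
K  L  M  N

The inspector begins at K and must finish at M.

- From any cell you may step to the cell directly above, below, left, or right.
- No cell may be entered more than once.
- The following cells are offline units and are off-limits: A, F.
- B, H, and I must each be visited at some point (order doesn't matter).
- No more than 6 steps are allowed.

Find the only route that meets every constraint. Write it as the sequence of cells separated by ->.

The 6-move cap with required stops at B, H, I leaves no slack for detours.
Route from K: right 1 to L, up 2 to B, right 1 to C, down 2 to M — 6 moves in all.
Check: all required cells visited; 6 ≤ 6 moves.

K -> L -> H -> B -> C -> I -> M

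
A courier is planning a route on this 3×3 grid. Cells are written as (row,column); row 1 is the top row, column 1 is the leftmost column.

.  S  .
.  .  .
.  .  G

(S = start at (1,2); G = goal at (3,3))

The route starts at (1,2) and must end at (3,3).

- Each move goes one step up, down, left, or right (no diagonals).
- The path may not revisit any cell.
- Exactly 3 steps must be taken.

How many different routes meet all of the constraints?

3

Need simple routes of exactly 3 moves from (1,2) to (3,3) (Manhattan distance 3, so 0 moves are spent on a detour and 0 undoing it).
Enumerating: (1,2) (2,2) (3,2) (3,3) | (1,2) (2,2) (2,3) (3,3) | (1,2) (1,3) (2,3) (3,3).
That gives 3 routes.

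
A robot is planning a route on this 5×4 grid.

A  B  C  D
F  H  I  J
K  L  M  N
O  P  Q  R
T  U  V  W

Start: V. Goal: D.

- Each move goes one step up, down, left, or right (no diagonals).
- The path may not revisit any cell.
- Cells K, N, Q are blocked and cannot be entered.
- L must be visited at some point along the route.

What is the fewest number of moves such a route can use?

Any route passes through L somewhere between V and D. Summing Manhattan distances along the two legs (V → L → D) gives a lower bound of 3 + 4 = 7 moves.
A route of 7 moves achieves this: V → U → P → L → H → B → C → D.
Since 7 matches the lower bound, it is optimal.

7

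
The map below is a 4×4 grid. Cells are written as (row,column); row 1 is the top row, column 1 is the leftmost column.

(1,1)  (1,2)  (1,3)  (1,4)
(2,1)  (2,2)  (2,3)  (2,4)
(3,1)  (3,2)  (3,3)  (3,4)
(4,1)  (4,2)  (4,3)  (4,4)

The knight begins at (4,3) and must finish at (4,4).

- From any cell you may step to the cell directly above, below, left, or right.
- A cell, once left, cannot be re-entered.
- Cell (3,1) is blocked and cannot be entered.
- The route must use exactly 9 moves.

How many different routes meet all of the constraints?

Need simple routes of exactly 9 moves from (4,3) to (4,4) (Manhattan distance 1, so 4 moves are spent on a detour and 4 undoing it).
Branch systematically from the start, pruning whenever the remaining move budget drops below the Manhattan distance to (4,4) or differs from it in parity. Grouping the completions by first move — via (3,3): 4; via (4,2): 5 (no valid completion starts via (4,4)) — and summing: 4 + 5 = 9.
That gives 9 routes.

9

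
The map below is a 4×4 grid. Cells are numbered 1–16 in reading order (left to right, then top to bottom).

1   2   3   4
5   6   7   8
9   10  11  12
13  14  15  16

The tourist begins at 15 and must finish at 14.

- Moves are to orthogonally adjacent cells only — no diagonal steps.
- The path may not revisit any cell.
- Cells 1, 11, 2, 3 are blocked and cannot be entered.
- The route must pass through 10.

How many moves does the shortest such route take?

Any route passes through 10 somewhere between 15 and 14. Summing Manhattan distances along the two legs (15 → 10 → 14) gives a lower bound of 2 + 1 = 3 moves.
The shortest route satisfying every rule uses 7 moves: 15 → 16 → 12 → 8 → 7 → 6 → 10 → 14.
The no-revisit rule (legs can't share cells) pushes the minimum above the 3-move bound; an exhaustive check rules out every length from 3 to 6 (on a 4-connected grid the length of any start-to-goal walk has the same parity as the Manhattan bound, so only lengths 3, 5, 7, … need checking), leaving 7 as the minimum.

7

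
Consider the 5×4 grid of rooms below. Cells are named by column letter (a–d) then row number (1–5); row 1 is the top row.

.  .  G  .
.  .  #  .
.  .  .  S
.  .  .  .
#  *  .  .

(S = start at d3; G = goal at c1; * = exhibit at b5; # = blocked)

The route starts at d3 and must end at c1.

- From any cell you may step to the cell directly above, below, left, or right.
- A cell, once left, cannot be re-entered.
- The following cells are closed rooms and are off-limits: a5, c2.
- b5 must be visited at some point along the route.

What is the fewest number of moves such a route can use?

9

Any route passes through b5 somewhere between d3 and c1. Summing Manhattan distances along the two legs (d3 → b5 → c1) gives a lower bound of 4 + 5 = 9 moves.
A route of 9 moves achieves this: d3 → d4 → d5 → c5 → b5 → b4 → b3 → b2 → b1 → c1.
Since 9 matches the lower bound, it is optimal.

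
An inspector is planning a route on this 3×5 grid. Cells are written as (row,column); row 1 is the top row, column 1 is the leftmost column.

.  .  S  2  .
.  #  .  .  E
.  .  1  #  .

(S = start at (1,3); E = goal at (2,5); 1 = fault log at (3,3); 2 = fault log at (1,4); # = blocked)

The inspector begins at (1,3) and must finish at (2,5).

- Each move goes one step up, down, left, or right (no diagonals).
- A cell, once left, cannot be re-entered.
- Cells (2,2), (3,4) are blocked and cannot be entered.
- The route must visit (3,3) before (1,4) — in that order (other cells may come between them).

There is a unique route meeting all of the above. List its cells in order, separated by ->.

(1,3) -> (1,2) -> (1,1) -> (2,1) -> (3,1) -> (3,2) -> (3,3) -> (2,3) -> (2,4) -> (1,4) -> (1,5) -> (2,5)

The waypoints must appear in the order (3,3), (1,4), with no cell reused.
Route from (1,3): 2× left (reaching (1,1)), 2× down (reaching (3,1)), 2× right (reaching (3,3)), up to (2,3), right to (2,4), up to (1,4), right to (1,5), down to (2,5) — 11 moves in all.
Check: order respected (1 at step 6, 2 at step 9).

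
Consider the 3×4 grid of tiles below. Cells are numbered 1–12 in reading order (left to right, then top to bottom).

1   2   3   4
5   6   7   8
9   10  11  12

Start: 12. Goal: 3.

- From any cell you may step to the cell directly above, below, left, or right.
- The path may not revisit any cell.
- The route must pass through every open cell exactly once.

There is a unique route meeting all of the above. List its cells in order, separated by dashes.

12 - 11 - 10 - 9 - 5 - 1 - 2 - 6 - 7 - 8 - 4 - 3

Need to visit all 12 open cells exactly once, starting at 12 and ending at 3.
Route from 12: left 3 to 9, up 2 to 1, right 1 to 2, down 1 to 6, right 2 to 8, up 1 to 4, left 1 to 3 — 11 moves in all.
Check: all 12 open cells covered.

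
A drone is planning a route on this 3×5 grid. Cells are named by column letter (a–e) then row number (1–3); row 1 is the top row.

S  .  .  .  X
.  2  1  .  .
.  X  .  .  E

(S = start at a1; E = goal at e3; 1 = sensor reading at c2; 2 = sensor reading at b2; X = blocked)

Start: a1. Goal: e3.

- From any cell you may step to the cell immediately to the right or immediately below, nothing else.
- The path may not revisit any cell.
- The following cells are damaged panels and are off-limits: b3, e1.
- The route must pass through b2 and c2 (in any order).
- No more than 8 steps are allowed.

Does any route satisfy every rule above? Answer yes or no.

yes

One route that works: a1 → a2 → b2 → c2 → c3 → d3 → e3.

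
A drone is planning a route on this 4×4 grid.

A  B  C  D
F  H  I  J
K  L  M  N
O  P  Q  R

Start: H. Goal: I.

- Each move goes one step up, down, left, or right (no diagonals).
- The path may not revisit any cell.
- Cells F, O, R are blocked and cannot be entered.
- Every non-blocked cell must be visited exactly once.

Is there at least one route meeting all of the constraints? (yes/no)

no

Cell A has only one open neighbour but is neither the start nor the goal, so a Hamiltonian route would have to both enter and leave it through the same neighbour — impossible without revisiting.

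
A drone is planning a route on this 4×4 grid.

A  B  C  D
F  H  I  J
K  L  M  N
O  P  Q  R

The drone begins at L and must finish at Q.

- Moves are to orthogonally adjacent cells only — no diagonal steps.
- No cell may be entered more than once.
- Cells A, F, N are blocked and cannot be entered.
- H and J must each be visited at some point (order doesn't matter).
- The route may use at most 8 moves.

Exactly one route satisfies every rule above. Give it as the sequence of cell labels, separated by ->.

L -> H -> B -> C -> D -> J -> I -> M -> Q

The budget equals the shortest possible length, so every move has to be on a shortest route through the required cells.
Route from L: 2× up (reaching B), 2× right (reaching D), down to J, left to I, 2× down (reaching Q) — 8 moves in all.
Check: all required cells visited; 8 ≤ 8 moves.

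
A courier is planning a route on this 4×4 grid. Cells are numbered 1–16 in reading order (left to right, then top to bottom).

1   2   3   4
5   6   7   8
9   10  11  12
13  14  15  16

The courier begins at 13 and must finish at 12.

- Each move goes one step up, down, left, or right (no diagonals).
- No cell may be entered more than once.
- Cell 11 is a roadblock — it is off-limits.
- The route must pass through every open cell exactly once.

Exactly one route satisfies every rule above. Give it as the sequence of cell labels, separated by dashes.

Need to visit all 15 open cells exactly once, starting at 13 and ending at 12.
Cell 1 has only two open neighbours (5 and 2), so the path must pass straight through it: one of those is the cell it's entered from and the other is where it exits.
Route from 13: up 3 to 1, right 3 to 4, down 1 to 8, left 2 to 6, down 2 to 14, right 2 to 16, up 1 to 12 — 14 moves in all.
Check: all 15 open cells covered.

13 - 9 - 5 - 1 - 2 - 3 - 4 - 8 - 7 - 6 - 10 - 14 - 15 - 16 - 12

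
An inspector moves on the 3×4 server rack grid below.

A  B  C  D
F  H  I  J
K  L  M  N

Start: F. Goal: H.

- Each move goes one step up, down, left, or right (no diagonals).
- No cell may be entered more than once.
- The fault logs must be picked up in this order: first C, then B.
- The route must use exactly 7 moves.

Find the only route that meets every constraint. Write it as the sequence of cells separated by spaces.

F K L M I C B H

The waypoints must appear in the order C, B, with no cell reused.
Route from F: down to K, 2× right (reaching M), 2× up (reaching C), left to B, down to H — 7 moves in all.
Check: order respected (C at step 5, B at step 6); 7 moves as required.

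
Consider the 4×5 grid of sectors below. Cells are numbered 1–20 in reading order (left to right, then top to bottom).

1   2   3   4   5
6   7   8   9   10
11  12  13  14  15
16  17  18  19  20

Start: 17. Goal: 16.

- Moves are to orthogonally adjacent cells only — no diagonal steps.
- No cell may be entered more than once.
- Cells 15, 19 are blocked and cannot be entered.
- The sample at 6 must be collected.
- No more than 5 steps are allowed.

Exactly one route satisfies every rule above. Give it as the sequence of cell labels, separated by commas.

17, 12, 7, 6, 11, 16

The 5-move cap with required stops at 6 leaves no slack for detours.
Route from 17: up 2 to 7, left 1 to 6, down 2 to 16 — 5 moves in all.
Check: all required cells visited; 5 ≤ 5 moves.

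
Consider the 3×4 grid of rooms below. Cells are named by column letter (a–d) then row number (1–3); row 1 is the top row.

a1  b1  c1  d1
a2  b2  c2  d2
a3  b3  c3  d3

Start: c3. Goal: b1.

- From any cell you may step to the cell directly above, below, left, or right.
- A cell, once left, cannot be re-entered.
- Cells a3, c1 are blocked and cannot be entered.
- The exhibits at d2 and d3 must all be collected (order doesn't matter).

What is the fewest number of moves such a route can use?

Any route passes through d2 and d3 in some order between c3 and b1. Summing Manhattan distances along each leg and taking the cheapest ordering (c3 → d3 → d2 → b1) gives a lower bound of 1 + 1 + 3 = 5 moves.
A route of 5 moves achieves this: c3 → d3 → d2 → c2 → b2 → b1.
Since 5 matches the lower bound, it is optimal.

5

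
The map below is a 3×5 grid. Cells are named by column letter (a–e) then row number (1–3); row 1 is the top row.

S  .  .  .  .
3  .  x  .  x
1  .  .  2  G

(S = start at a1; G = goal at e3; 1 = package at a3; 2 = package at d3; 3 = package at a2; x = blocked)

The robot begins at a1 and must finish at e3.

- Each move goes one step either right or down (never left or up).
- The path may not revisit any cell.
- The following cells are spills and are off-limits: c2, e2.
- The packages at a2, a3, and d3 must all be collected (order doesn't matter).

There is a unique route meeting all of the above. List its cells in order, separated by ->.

a1 -> a2 -> a3 -> b3 -> c3 -> d3 -> e3

Moves only go right or down, so the column and row indices never decrease.
Route from a1: 2× down (reaching a3), 4× right (reaching e3) — 6 moves in all.
Check: all required cells visited.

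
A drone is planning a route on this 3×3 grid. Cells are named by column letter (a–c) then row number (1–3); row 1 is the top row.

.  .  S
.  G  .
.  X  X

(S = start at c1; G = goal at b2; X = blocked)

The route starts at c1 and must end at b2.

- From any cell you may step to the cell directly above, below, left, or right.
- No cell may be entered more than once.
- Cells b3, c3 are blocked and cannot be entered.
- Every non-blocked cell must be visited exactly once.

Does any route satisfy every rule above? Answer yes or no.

Cell a3 has only one open neighbour but is neither the start nor the goal, so a Hamiltonian route would have to both enter and leave it through the same neighbour — impossible without revisiting.

no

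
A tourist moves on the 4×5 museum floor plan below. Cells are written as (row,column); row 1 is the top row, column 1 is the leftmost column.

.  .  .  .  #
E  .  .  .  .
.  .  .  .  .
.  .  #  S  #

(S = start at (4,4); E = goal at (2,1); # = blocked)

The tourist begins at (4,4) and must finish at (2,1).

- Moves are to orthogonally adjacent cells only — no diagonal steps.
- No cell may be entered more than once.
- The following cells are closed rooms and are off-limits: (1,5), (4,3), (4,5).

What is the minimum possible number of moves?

The Manhattan distance from (4,4) to (2,1) is |4−2| + |4−1| = 5, so at least 5 moves are needed.
A route of 5 moves achieves this: (4,4) → (3,4) → (2,4) → (2,3) → (2,2) → (2,1).
Since 5 matches the lower bound, it is optimal.

5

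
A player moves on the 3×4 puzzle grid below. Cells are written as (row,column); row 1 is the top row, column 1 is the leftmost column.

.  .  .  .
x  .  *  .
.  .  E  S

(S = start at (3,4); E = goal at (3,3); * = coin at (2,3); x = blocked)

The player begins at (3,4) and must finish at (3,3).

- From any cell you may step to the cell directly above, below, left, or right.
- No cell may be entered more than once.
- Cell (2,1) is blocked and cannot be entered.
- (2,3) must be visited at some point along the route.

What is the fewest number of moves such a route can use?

3

Any route passes through (2,3) somewhere between (3,4) and (3,3). Summing Manhattan distances along the two legs ((3,4) → (2,3) → (3,3)) gives a lower bound of 2 + 1 = 3 moves.
A route of 3 moves achieves this: (3,4) → (2,4) → (2,3) → (3,3).
Since 3 matches the lower bound, it is optimal.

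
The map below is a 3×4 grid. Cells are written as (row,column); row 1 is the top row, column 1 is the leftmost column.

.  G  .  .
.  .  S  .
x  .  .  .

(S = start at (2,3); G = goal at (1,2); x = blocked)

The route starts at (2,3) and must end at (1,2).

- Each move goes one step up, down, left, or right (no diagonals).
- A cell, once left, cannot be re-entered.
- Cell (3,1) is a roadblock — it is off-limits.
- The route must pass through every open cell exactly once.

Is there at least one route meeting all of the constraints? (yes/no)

One route that works: (2,3) → (1,3) → (1,4) → (2,4) → (3,4) → (3,3) → (3,2) → (2,2) → (2,1) → (1,1) → (1,2).

yes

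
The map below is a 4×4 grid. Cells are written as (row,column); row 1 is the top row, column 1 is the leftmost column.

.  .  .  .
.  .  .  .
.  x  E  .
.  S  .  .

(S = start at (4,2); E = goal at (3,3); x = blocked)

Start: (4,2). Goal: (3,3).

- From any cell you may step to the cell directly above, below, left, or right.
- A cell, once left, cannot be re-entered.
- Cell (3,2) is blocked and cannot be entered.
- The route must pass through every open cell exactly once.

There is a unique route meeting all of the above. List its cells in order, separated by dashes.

(4,2) - (4,1) - (3,1) - (2,1) - (1,1) - (1,2) - (2,2) - (2,3) - (1,3) - (1,4) - (2,4) - (3,4) - (4,4) - (4,3) - (3,3)

Need to visit all 15 open cells exactly once, starting at (4,2) and ending at (3,3).
Route from (4,2): left to (4,1), 3× up (reaching (1,1)), right to (1,2), down to (2,2), right to (2,3), up to (1,3), right to (1,4), 3× down (reaching (4,4)), left to (4,3), up to (3,3) — 14 moves in all.
Check: all 15 open cells covered.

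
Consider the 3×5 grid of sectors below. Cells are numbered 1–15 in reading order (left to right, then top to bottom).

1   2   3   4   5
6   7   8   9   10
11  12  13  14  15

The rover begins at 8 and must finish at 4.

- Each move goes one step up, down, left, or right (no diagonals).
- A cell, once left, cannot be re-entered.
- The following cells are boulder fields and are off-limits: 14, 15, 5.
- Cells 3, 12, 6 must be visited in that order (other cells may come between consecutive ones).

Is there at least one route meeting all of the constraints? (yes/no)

Ignoring the required order, 4 revisit-free routes from 8 to 4 pass through all of 3, 12, and 6; the waypoint orders that occur are 12 → 6 → 3 (4) — never 3 → 12 → 6.

no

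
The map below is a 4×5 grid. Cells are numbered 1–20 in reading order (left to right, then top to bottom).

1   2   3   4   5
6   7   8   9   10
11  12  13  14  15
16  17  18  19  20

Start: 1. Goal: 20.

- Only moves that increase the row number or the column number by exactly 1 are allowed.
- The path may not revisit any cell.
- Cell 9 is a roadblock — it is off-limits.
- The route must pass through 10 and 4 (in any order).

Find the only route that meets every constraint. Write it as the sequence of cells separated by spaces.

Moves only go right or down, so the column and row indices never decrease.
Route from 1: 4× right (reaching 5), 3× down (reaching 20) — 7 moves in all.
Check: all required cells visited.

1 2 3 4 5 10 15 20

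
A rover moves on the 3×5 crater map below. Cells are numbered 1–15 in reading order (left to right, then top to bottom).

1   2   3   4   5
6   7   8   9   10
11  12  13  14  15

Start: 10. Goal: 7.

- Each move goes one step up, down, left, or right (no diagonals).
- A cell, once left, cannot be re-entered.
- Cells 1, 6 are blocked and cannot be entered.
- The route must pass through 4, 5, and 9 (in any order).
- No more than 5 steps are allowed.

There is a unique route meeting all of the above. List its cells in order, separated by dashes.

10 - 5 - 4 - 9 - 8 - 7

The budget equals the shortest possible length, so every move has to be on a shortest route through the required cells.
Route from 10: up to 5, left to 4, down to 9, 2× left (reaching 7) — 5 moves in all.
Check: all required cells visited; 5 ≤ 5 moves.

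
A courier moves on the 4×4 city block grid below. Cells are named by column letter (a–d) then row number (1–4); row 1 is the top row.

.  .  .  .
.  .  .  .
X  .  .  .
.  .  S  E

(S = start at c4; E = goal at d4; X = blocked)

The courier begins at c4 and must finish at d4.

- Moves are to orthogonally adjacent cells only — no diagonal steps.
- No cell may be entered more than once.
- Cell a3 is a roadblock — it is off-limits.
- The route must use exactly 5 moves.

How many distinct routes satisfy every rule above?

Need simple routes of exactly 5 moves from c4 to d4 (Manhattan distance 1, so 2 moves are spent on a detour and 2 undoing it).
Enumerating: c4 c3 c2 d2 d3 d4 | c4 b4 b3 c3 d3 d4.
That gives 2 routes.

2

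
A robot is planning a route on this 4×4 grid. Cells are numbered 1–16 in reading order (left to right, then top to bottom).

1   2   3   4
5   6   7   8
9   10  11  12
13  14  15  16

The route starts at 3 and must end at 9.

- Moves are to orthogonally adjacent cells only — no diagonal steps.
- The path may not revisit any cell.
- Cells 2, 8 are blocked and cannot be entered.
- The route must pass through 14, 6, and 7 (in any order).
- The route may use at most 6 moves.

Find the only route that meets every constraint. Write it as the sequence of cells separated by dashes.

3 - 7 - 6 - 10 - 14 - 13 - 9

The 6-move cap with required stops at 14, 6, 7 leaves no slack for detours.
Route from 3: down to 7, left to 6, 2× down (reaching 14), left to 13, up to 9 — 6 moves in all.
Check: all required cells visited; 6 ≤ 6 moves.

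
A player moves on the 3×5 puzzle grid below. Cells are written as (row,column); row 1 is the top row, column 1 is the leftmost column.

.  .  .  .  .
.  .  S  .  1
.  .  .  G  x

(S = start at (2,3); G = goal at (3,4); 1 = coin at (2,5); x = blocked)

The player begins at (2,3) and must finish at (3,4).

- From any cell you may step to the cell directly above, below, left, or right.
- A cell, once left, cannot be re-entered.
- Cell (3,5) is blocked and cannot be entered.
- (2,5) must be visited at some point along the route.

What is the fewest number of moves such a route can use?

Any route passes through (2,5) somewhere between (2,3) and (3,4). Summing Manhattan distances along the two legs ((2,3) → (2,5) → (3,4)) gives a lower bound of 2 + 2 = 4 moves.
The shortest route satisfying every rule uses 6 moves: (2,3) → (1,3) → (1,4) → (1,5) → (2,5) → (2,4) → (3,4).
The bound of 4 isn't tight here; checking systematically, no route of length 4 through 5 satisfies every constraint, so 6 is the minimum.

6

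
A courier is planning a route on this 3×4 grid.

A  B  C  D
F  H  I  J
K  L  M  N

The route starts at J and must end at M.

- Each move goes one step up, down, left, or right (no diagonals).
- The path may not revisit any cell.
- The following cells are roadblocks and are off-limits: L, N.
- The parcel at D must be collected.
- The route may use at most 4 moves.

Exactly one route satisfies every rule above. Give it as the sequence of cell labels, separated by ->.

The 4-move cap with required stops at D leaves no slack for detours.
Route from J: up to D, left to C, 2× down (reaching M) — 4 moves in all.
Check: all required cells visited; 4 ≤ 4 moves.

J -> D -> C -> I -> M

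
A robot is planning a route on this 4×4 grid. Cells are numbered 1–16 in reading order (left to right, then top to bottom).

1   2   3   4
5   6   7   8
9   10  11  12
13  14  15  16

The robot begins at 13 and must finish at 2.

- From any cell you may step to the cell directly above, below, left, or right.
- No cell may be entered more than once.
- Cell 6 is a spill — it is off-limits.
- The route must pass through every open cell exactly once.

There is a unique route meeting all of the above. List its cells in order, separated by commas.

Need to visit all 15 open cells exactly once, starting at 13 and ending at 2.
Cell 4 has only two open neighbours (8 and 3), so the path must pass straight through it: one of those is the cell it's entered from and the other is where it exits.
Route from 13: right 3 to 16, up 3 to 4, left 1 to 3, down 2 to 11, left 2 to 9, up 2 to 1, right 1 to 2 — 14 moves in all.
Check: all 15 open cells covered.

13, 14, 15, 16, 12, 8, 4, 3, 7, 11, 10, 9, 5, 1, 2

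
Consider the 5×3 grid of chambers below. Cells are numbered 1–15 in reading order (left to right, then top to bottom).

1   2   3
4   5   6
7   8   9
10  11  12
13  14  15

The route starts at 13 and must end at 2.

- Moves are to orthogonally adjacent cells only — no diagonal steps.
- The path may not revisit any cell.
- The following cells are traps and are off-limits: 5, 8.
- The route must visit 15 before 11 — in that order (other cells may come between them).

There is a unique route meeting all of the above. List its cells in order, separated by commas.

The waypoints must appear in the order 15, 11, with no cell reused.
Route from 13: 2× right (reaching 15), up to 12, 2× left (reaching 10), 3× up (reaching 1), right to 2 — 9 moves in all.
Check: order respected (15 at step 2, 11 at step 4).

13, 14, 15, 12, 11, 10, 7, 4, 1, 2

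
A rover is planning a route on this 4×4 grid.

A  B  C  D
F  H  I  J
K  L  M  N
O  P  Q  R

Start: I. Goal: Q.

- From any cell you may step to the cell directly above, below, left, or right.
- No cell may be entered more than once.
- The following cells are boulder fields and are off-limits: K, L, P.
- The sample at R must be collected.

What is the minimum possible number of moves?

Any route passes through R somewhere between I and Q. Summing Manhattan distances along the two legs (I → R → Q) gives a lower bound of 3 + 1 = 4 moves.
A route of 4 moves achieves this: I → M → N → R → Q.
Since 4 matches the lower bound, it is optimal.

4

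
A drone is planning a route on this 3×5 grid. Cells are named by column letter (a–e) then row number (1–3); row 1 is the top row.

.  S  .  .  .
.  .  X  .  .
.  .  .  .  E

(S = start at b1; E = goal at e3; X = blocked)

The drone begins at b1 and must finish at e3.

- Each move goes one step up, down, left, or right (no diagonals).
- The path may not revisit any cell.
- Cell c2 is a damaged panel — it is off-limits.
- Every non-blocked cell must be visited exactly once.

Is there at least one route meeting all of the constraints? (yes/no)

no

Colour the cells like a checkerboard: each orthogonal step flips colour, so a Hamiltonian route alternates colours. Here there are 8 cells of one colour and 6 of the other, with start on the opposite colour to the goal — the counts and endpoints can't be arranged into an alternating sequence of length 14, so no Hamiltonian route exists.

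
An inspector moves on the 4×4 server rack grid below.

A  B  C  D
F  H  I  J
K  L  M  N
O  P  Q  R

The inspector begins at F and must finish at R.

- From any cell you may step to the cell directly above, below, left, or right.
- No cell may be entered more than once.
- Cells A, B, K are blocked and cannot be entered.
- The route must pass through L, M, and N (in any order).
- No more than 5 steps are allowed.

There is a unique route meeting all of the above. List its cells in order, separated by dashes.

The budget equals the shortest possible length, so every move has to be on a shortest route through the required cells.
Route from F: right to H, down to L, 2× right (reaching N), down to R — 5 moves in all.
Check: all required cells visited; 5 ≤ 5 moves.

F - H - L - M - N - R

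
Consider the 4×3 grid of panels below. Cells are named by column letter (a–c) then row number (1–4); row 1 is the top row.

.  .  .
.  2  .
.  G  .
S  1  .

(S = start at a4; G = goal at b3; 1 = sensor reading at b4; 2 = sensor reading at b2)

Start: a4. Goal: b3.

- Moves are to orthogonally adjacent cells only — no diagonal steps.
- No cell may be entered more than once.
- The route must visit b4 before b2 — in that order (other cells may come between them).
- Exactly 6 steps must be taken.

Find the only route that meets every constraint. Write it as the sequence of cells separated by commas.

The waypoints must appear in the order b4, b2, with no cell reused.
Route from a4: right 2 to c4, up 2 to c2, left 1 to b2, down 1 to b3 — 6 moves in all.
Check: order respected (1 at step 1, 2 at step 5); 6 moves as required.

a4, b4, c4, c3, c2, b2, b3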